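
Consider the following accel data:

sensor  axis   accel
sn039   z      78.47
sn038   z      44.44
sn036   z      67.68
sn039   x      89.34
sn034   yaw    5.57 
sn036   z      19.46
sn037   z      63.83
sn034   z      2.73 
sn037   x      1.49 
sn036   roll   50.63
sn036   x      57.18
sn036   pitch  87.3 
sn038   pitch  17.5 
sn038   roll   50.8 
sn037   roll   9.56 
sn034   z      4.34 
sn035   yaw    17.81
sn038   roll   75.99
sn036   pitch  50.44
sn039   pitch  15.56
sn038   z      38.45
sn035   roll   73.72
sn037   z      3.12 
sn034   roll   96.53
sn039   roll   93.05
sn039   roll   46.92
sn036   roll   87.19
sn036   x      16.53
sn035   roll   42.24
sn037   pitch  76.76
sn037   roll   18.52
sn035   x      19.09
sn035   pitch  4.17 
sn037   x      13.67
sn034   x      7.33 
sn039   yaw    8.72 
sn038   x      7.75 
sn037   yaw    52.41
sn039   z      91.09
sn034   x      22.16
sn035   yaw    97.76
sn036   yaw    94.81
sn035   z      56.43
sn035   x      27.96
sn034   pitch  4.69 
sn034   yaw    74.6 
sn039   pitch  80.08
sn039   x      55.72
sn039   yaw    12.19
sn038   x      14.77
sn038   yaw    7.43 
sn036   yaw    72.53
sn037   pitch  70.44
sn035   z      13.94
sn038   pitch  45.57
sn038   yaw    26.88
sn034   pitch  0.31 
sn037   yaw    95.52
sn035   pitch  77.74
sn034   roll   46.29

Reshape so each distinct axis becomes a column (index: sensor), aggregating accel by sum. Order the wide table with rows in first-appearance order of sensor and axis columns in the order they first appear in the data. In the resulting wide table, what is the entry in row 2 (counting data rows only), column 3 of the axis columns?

34.31

With rows in first-appearance order of sensor, row 2 is sensor=sn038. axis columns in first-appearance order: z, x, yaw, roll, pitch; column 3 is yaw.
Long rows with sensor=sn038, axis=yaw: 7.43 + 26.88 = 34.31.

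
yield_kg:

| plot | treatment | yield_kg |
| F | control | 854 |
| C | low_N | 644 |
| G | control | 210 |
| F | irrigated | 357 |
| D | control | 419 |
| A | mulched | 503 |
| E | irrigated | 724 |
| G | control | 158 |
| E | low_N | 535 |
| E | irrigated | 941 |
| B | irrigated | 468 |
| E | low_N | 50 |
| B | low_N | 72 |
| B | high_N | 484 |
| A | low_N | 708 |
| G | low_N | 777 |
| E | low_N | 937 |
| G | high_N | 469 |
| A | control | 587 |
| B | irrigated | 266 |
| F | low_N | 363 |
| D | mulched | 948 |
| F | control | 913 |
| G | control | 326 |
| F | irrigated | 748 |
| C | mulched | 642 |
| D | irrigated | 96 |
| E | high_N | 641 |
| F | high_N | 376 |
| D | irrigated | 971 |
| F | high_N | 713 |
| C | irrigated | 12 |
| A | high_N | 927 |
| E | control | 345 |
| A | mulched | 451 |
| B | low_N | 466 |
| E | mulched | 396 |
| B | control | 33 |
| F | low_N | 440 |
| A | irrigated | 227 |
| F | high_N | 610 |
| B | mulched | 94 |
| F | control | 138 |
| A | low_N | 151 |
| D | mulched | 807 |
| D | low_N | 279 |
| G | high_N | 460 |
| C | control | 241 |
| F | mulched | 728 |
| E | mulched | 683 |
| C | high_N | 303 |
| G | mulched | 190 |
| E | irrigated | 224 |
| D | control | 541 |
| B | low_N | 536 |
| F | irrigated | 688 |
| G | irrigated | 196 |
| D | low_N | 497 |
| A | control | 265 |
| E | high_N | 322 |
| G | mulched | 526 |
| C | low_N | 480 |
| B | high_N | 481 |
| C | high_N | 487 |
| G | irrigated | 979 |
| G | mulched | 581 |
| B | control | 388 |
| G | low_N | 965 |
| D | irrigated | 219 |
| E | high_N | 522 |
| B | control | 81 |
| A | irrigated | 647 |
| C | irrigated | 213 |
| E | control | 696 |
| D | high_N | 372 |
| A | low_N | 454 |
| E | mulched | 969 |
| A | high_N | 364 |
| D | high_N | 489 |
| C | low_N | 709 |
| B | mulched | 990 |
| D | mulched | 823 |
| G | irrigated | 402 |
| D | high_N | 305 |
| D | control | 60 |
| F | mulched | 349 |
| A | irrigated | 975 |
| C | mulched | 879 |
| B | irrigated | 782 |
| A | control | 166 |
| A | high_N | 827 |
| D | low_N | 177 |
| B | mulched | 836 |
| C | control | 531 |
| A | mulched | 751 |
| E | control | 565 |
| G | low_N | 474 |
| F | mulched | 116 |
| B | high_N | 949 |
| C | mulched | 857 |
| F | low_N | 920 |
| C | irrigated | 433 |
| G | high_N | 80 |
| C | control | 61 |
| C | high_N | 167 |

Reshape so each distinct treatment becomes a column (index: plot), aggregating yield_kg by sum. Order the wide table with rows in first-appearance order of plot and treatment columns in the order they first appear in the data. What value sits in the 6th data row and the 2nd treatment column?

With rows in first-appearance order of plot, row 6 is plot=E. treatment columns in first-appearance order: control, low_N, irrigated, mulched, high_N; column 2 is low_N.
Long rows with plot=E, treatment=low_N: 535 + 50 + 937 = 1522.

1522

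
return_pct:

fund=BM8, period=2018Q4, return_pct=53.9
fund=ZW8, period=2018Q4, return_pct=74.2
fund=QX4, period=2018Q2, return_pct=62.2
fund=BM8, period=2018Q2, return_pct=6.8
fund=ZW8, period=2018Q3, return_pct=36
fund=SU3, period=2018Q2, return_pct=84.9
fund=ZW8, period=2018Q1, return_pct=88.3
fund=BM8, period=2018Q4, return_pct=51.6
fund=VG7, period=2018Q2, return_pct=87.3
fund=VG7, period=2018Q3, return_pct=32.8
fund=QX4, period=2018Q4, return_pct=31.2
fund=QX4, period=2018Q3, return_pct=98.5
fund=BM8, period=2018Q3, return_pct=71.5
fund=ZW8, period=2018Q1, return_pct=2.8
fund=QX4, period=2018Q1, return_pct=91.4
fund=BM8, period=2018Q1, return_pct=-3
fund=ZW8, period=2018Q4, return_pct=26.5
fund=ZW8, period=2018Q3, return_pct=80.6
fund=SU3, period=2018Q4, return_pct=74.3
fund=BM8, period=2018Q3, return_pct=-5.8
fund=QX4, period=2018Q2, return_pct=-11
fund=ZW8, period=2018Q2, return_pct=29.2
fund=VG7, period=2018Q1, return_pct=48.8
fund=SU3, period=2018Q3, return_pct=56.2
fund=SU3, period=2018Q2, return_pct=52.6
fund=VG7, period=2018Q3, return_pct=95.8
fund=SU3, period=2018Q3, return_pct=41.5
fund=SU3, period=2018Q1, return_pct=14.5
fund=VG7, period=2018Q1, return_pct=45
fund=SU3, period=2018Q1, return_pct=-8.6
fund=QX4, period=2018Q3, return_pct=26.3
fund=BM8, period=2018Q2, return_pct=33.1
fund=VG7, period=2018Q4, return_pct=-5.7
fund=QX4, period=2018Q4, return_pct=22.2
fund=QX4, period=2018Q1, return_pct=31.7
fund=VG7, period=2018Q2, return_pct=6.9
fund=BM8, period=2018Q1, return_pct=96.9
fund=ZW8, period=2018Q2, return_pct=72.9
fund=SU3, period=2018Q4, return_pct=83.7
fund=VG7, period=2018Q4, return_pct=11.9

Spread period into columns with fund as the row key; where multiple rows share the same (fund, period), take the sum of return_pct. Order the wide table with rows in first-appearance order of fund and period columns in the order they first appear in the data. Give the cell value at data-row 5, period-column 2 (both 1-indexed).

94.2

With rows in first-appearance order of fund, row 5 is fund=VG7. period columns in first-appearance order: 2018Q4, 2018Q2, 2018Q3, 2018Q1; column 2 is 2018Q2.
Long rows with fund=VG7, period=2018Q2: 87.3 + 6.9 = 94.2.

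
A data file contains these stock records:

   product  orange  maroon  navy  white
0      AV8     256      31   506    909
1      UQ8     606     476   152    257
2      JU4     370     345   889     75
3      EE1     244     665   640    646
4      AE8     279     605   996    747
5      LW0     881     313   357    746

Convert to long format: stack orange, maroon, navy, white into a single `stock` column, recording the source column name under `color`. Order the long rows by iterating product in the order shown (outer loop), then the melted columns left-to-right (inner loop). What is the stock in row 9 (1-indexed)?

370

24 rows total (6 × 4). Row 9: index ⌊(9-1)/4⌋ = 2 into product → JU4; (9-1) mod 4 = 0 into the melted columns → orange.
So row 9 is (JU4, orange, 370); stock = 370.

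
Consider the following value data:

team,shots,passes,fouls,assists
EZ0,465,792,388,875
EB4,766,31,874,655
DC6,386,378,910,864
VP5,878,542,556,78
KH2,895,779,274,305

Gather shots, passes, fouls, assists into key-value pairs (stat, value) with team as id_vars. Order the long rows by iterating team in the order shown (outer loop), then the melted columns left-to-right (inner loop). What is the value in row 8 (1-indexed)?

20 rows total (5 × 4). Row 8: index ⌊(8-1)/4⌋ = 1 into team → EB4; (8-1) mod 4 = 3 into the melted columns → assists.
So row 8 is (EB4, assists, 655); value = 655.

655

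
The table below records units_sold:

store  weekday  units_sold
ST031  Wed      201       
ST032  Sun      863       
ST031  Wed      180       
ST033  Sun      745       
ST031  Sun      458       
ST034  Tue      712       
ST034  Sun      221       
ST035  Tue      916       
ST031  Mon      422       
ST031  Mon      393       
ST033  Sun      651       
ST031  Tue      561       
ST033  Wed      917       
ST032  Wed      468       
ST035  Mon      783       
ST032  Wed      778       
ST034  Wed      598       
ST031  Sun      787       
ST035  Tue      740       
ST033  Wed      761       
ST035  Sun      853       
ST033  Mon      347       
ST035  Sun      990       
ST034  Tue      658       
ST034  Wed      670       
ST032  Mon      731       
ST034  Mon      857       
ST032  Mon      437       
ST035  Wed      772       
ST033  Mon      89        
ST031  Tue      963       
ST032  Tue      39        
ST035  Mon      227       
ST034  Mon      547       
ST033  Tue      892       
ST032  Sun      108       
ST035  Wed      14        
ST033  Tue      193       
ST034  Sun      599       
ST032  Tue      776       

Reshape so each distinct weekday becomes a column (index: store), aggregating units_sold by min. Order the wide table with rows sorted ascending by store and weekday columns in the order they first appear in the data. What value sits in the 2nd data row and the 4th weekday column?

With rows sorted ascending by store, row 2 is store=ST032. weekday columns in first-appearance order: Wed, Sun, Tue, Mon; column 4 is Mon.
Long rows with store=ST032, weekday=Mon: min(731, 437) = 437.

437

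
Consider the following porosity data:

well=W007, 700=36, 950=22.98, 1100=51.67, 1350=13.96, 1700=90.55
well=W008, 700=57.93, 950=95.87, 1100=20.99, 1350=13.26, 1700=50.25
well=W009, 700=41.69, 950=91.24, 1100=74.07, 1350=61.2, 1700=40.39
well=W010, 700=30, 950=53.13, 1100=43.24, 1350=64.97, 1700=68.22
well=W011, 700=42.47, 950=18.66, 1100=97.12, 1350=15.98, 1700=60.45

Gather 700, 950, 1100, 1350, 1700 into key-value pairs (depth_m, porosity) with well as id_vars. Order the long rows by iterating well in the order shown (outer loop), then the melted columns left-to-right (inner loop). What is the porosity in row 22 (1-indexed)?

25 rows total (5 × 5). Row 22: index ⌊(22-1)/5⌋ = 4 into well → W011; (22-1) mod 5 = 1 into the melted columns → 950.
So row 22 is (W011, 950, 18.66); porosity = 18.66.

18.66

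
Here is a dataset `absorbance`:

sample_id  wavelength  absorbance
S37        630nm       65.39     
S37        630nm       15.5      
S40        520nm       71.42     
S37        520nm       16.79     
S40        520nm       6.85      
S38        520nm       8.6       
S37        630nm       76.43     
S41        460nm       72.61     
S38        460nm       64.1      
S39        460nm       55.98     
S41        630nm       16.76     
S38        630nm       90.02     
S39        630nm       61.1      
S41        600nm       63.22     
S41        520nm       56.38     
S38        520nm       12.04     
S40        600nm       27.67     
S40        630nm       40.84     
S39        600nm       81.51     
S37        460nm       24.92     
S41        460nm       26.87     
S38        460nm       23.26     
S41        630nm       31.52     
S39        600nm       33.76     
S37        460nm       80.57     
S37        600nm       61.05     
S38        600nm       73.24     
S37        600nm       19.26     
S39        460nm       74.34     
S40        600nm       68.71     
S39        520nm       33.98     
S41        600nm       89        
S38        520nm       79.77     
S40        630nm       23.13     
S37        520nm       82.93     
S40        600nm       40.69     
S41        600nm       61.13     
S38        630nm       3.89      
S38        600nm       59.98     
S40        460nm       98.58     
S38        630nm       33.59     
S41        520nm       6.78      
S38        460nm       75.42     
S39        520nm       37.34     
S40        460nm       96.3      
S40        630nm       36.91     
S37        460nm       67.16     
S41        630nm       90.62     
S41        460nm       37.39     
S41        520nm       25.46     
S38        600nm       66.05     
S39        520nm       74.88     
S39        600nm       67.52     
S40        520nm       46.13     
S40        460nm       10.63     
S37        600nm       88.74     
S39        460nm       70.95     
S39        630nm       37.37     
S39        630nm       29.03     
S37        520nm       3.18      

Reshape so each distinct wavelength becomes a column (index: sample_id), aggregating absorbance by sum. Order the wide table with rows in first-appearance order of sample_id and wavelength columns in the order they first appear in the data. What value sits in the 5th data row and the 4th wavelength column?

With rows in first-appearance order of sample_id, row 5 is sample_id=S39. wavelength columns in first-appearance order: 630nm, 520nm, 460nm, 600nm; column 4 is 600nm.
Long rows with sample_id=S39, wavelength=600nm: 81.51 + 33.76 + 67.52 = 182.79.

182.79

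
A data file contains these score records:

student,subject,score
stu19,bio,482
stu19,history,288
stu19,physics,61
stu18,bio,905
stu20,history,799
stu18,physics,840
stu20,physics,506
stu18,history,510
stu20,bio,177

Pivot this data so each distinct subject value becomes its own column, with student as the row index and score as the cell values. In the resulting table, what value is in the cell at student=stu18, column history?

510

Wide layout: rows indexed by student, columns are the 3 distinct subject values (bio, history, physics).
Cell (student=stu18, subject=history) draws from the long row where student=stu18 and subject=history, which has score=510.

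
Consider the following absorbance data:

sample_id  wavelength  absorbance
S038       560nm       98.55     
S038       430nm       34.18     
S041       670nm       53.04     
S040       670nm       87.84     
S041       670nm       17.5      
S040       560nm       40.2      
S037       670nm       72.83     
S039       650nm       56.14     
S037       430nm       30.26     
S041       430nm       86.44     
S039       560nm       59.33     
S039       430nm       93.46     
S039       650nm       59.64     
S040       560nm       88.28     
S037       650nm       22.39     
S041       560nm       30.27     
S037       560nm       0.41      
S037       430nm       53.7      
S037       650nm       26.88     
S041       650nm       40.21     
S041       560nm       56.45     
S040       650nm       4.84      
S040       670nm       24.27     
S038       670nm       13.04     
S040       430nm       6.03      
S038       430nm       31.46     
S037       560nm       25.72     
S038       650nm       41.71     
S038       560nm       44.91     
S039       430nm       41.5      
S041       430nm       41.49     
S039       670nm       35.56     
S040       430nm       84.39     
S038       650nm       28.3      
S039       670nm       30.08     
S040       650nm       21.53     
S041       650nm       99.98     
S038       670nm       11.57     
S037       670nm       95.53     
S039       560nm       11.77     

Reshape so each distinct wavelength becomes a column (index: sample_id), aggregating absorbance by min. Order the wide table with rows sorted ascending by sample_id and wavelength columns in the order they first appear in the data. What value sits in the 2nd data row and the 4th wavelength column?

28.3

With rows sorted ascending by sample_id, row 2 is sample_id=S038. wavelength columns in first-appearance order: 560nm, 430nm, 670nm, 650nm; column 4 is 650nm.
Long rows with sample_id=S038, wavelength=650nm: min(41.71, 28.3) = 28.3.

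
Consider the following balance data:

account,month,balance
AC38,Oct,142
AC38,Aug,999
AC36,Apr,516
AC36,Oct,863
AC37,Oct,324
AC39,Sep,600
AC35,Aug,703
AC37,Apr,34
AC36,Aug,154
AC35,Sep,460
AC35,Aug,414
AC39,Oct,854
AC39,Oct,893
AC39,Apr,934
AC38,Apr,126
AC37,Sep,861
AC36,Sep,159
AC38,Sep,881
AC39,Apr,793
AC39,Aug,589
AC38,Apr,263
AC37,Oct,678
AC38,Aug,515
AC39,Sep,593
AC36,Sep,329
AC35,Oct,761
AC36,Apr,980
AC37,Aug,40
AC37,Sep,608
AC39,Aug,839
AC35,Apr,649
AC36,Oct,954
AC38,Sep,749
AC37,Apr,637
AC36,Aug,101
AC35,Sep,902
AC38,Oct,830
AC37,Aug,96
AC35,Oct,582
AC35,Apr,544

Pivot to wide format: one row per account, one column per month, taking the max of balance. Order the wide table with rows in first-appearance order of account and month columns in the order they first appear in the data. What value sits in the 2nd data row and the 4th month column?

329

With rows in first-appearance order of account, row 2 is account=AC36. month columns in first-appearance order: Oct, Aug, Apr, Sep; column 4 is Sep.
Long rows with account=AC36, month=Sep: max(159, 329) = 329.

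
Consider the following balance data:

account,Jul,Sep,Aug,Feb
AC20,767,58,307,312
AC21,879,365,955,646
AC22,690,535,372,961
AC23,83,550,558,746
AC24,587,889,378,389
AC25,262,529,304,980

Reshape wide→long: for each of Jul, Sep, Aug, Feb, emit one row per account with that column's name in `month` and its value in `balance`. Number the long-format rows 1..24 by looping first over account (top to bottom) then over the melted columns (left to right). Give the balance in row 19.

378

24 rows total (6 × 4). Row 19: index ⌊(19-1)/4⌋ = 4 into account → AC24; (19-1) mod 4 = 2 into the melted columns → Aug.
So row 19 is (AC24, Aug, 378); balance = 378.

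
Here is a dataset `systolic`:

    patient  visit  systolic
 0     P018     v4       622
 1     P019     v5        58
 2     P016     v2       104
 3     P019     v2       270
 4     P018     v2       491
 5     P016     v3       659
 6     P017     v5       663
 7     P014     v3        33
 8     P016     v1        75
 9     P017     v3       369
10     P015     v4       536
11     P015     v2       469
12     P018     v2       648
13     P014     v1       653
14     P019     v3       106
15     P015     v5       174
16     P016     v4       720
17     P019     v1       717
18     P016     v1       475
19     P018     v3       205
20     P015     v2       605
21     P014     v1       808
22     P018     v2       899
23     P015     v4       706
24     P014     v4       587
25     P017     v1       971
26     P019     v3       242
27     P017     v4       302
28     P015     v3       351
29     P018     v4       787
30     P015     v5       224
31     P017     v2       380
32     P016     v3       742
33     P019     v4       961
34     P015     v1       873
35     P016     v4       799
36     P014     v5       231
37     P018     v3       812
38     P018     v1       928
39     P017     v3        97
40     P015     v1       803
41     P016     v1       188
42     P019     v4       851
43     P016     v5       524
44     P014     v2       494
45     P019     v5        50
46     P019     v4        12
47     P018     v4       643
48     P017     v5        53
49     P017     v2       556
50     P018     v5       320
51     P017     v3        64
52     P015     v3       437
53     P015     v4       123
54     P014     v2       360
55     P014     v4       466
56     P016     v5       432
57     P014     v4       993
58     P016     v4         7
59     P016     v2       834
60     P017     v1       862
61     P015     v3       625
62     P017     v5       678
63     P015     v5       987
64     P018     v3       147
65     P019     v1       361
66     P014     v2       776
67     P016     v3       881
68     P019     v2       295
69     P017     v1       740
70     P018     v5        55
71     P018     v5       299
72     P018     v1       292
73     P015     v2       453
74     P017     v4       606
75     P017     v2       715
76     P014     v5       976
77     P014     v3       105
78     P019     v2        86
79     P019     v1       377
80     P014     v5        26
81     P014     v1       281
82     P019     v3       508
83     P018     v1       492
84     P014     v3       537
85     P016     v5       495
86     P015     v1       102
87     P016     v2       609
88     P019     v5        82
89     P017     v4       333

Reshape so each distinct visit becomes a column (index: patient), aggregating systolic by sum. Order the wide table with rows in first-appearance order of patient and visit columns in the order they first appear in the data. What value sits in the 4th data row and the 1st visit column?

With rows in first-appearance order of patient, row 4 is patient=P017. visit columns in first-appearance order: v4, v5, v2, v3, v1; column 1 is v4.
Long rows with patient=P017, visit=v4: 302 + 606 + 333 = 1241.

1241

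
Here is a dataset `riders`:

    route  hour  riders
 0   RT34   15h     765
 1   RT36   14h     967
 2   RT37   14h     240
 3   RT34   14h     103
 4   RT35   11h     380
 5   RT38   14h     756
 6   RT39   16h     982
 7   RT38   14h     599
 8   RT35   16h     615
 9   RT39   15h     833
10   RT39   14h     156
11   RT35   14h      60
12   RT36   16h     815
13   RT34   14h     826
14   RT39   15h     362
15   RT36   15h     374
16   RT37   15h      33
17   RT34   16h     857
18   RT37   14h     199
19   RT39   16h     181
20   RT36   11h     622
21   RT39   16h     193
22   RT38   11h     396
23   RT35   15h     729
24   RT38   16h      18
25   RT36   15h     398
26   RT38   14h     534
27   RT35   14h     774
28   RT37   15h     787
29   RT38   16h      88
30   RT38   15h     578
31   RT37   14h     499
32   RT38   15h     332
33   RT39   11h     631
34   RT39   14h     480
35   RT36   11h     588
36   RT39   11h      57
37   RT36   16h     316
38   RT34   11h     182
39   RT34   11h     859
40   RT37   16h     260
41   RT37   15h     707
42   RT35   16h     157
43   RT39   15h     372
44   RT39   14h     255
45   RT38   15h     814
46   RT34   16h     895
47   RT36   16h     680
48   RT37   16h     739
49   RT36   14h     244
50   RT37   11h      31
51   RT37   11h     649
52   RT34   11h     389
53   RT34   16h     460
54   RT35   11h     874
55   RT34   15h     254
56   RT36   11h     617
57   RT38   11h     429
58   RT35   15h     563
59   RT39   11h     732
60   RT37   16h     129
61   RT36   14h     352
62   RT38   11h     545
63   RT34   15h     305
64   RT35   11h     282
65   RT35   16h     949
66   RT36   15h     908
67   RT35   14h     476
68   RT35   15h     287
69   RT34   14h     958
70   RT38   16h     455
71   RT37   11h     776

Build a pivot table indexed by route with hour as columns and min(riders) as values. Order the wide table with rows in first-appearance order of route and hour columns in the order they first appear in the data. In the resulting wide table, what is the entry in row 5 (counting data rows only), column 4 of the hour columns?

With rows in first-appearance order of route, row 5 is route=RT38. hour columns in first-appearance order: 15h, 14h, 11h, 16h; column 4 is 16h.
Long rows with route=RT38, hour=16h: min(18, 88, 455) = 18.

18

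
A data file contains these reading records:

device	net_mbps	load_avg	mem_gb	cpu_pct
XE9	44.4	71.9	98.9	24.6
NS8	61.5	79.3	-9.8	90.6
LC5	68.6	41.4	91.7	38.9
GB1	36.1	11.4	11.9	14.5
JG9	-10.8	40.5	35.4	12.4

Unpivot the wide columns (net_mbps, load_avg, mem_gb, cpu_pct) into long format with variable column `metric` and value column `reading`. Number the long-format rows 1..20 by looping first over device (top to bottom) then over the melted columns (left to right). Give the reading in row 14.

20 rows total (5 × 4). Row 14: index ⌊(14-1)/4⌋ = 3 into device → GB1; (14-1) mod 4 = 1 into the melted columns → load_avg.
So row 14 is (GB1, load_avg, 11.4); reading = 11.4.

11.4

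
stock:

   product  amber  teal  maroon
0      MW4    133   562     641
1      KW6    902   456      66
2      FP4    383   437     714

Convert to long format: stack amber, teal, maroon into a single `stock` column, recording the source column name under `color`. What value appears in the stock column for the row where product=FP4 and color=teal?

437

Unpivoting turns each (product, wide-column) pair into one long row.
The wide cell at row FP4, column teal holds 437, so the long row (FP4, teal) has stock=437.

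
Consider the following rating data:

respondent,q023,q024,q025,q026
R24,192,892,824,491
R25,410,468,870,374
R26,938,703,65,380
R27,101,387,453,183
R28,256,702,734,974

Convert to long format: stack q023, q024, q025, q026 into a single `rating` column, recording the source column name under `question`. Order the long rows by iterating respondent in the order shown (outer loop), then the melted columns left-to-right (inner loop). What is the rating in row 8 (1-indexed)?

374

20 rows total (5 × 4). Row 8: index ⌊(8-1)/4⌋ = 1 into respondent → R25; (8-1) mod 4 = 3 into the melted columns → q026.
So row 8 is (R25, q026, 374); rating = 374.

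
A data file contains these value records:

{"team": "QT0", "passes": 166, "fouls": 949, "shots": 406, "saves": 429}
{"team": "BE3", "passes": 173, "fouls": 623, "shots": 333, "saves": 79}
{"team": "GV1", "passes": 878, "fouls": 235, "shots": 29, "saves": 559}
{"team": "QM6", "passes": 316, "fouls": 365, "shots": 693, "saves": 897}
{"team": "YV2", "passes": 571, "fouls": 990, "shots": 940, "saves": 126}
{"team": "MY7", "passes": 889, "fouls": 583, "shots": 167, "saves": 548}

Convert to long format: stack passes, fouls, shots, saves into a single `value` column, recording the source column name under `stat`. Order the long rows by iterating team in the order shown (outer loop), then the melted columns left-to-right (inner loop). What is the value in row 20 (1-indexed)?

24 rows total (6 × 4). Row 20: index ⌊(20-1)/4⌋ = 4 into team → YV2; (20-1) mod 4 = 3 into the melted columns → saves.
So row 20 is (YV2, saves, 126); value = 126.

126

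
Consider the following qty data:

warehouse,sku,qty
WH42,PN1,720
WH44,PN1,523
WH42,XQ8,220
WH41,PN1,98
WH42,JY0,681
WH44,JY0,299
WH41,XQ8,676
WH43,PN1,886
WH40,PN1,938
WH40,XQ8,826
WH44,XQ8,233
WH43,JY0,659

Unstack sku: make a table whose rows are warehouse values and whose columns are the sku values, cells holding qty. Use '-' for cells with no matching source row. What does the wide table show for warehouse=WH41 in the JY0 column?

-

No long-format row has warehouse=WH41 and sku=JY0, so the cell is -.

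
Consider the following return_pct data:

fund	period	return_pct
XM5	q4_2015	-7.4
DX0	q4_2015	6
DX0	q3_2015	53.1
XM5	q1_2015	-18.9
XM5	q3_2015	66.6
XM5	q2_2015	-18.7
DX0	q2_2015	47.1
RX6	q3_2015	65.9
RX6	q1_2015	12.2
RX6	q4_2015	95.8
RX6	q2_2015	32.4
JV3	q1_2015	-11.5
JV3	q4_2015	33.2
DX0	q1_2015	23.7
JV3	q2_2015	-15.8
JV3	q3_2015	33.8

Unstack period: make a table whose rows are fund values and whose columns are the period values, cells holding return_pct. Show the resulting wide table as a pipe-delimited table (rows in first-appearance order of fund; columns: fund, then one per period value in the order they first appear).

Columns: fund plus the 4 distinct period values (q4_2015, q3_2015, q1_2015, q2_2015).
For example, row XM5 column q4_2015 takes return_pct=-7.4 from the long row (XM5, q4_2015).

| fund | q4_2015 | q3_2015 | q1_2015 | q2_2015 |
| XM5 | -7.4 | 66.6 | -18.9 | -18.7 |
| DX0 | 6 | 53.1 | 23.7 | 47.1 |
| RX6 | 95.8 | 65.9 | 12.2 | 32.4 |
| JV3 | 33.2 | 33.8 | -11.5 | -15.8 |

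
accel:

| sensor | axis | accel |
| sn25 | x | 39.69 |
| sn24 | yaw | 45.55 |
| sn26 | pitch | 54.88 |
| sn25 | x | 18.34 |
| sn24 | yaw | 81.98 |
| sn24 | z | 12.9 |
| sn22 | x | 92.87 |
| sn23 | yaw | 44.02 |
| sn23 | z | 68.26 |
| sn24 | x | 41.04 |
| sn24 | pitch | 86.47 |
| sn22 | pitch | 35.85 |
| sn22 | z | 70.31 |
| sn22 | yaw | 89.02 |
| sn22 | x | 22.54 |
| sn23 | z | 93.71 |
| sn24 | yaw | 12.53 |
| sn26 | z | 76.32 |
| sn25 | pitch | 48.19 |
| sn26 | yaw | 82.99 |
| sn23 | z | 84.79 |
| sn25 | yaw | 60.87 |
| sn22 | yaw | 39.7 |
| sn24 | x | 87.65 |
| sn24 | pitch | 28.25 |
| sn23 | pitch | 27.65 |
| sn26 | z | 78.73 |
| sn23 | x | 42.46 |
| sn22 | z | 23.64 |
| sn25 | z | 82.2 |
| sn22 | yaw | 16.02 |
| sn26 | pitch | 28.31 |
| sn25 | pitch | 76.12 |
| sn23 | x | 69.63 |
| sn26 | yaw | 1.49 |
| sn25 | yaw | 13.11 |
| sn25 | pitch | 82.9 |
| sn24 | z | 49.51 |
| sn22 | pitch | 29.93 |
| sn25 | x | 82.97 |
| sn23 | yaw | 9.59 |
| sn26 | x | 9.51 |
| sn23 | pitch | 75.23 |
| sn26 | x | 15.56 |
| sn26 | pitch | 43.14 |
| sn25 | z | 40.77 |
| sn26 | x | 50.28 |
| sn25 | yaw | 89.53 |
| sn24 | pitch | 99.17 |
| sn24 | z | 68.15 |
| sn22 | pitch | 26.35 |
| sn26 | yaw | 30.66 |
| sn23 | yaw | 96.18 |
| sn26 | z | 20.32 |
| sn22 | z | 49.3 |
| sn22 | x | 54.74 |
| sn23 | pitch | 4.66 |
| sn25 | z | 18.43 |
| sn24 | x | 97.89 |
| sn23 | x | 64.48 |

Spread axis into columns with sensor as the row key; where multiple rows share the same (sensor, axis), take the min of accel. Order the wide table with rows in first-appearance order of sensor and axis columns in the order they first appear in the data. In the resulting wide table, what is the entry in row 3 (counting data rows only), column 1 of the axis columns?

With rows in first-appearance order of sensor, row 3 is sensor=sn26. axis columns in first-appearance order: x, yaw, pitch, z; column 1 is x.
Long rows with sensor=sn26, axis=x: min(9.51, 15.56, 50.28) = 9.51.

9.51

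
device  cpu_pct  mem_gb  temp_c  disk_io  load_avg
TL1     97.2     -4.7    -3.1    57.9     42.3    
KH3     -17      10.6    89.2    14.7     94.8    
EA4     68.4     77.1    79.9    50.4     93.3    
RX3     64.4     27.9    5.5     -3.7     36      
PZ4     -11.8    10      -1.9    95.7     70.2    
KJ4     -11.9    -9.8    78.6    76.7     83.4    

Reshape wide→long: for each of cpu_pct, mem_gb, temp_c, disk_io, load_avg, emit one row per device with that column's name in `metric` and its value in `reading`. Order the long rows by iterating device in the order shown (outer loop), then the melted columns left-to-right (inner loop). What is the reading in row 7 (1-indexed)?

10.6

30 rows total (6 × 5). Row 7: index ⌊(7-1)/5⌋ = 1 into device → KH3; (7-1) mod 5 = 1 into the melted columns → mem_gb.
So row 7 is (KH3, mem_gb, 10.6); reading = 10.6.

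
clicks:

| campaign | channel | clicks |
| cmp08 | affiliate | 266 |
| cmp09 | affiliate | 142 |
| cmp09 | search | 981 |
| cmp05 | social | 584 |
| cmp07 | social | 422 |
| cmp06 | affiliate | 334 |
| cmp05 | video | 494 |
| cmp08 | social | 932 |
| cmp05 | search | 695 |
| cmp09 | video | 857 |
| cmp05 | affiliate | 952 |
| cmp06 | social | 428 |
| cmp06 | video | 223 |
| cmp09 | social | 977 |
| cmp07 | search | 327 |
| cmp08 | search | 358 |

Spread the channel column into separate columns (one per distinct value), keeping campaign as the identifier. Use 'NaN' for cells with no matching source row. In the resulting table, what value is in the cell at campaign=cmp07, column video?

NaN

No long-format row has campaign=cmp07 and channel=video, so the cell is NaN.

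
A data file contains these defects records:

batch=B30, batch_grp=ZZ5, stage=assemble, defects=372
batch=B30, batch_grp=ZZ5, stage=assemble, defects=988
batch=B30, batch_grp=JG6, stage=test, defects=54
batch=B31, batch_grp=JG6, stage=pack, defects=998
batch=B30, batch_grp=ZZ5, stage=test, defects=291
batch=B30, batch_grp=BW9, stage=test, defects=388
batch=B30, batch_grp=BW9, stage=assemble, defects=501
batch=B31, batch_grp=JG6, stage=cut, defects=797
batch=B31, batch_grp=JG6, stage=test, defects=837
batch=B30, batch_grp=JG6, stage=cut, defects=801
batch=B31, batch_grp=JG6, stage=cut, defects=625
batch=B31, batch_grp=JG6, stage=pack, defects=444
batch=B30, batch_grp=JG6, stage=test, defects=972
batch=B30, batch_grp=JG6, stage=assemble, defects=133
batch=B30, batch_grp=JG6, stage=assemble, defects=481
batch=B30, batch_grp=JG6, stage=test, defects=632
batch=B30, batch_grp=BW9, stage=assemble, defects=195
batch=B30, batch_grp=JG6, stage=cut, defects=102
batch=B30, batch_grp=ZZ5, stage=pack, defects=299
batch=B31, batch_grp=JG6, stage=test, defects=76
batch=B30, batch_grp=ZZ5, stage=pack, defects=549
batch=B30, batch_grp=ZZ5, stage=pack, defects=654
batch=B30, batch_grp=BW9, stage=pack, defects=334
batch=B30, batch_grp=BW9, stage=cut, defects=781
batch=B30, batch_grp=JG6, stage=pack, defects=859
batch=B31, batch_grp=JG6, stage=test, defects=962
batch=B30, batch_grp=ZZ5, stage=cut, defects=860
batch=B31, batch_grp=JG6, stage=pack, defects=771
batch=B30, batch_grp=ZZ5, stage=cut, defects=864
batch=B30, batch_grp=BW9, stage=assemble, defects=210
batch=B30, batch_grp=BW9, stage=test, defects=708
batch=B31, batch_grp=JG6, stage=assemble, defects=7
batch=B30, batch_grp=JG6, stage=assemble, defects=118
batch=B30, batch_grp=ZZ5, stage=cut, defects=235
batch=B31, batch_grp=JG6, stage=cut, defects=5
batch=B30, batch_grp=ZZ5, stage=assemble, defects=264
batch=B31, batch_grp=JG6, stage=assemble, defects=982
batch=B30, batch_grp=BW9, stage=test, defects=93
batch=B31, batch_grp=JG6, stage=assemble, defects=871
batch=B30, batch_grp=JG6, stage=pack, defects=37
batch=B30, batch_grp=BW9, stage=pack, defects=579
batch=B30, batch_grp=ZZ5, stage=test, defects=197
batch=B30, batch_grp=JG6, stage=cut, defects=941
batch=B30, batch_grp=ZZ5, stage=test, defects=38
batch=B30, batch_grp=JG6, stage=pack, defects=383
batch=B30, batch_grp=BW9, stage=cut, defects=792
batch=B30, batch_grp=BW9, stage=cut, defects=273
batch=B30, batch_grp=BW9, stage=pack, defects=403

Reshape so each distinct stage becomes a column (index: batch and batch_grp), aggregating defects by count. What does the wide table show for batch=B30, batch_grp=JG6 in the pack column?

3

Rows with batch=B30, batch_grp=JG6 and stage=pack: defects values are 859, 37, 383.
3 rows match — count = 3.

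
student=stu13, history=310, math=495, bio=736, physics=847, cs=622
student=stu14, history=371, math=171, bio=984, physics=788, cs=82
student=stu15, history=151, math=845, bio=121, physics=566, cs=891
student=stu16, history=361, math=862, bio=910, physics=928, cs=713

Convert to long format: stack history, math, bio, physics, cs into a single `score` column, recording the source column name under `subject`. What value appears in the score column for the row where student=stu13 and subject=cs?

622

Unpivoting turns each (student, wide-column) pair into one long row.
The wide cell at row stu13, column cs holds 622, so the long row (stu13, cs) has score=622.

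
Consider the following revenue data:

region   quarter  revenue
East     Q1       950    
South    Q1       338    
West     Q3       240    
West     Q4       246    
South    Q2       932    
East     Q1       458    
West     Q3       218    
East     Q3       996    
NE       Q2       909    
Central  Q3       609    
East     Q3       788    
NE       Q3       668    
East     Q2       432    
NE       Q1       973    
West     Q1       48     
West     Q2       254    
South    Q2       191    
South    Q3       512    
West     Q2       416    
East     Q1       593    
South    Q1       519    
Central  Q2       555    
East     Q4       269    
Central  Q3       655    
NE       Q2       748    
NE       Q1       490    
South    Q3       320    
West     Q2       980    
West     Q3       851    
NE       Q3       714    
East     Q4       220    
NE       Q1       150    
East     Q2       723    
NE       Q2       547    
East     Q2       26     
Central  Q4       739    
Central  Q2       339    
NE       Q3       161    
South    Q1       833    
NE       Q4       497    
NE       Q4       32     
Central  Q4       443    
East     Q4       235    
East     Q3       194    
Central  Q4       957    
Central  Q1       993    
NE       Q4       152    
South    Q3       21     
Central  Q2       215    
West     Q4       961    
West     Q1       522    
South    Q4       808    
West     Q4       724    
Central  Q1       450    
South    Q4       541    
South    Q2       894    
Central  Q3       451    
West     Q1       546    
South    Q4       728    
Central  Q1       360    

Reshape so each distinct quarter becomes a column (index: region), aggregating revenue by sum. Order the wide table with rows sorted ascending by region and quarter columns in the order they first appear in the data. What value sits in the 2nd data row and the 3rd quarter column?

With rows sorted ascending by region, row 2 is region=East. quarter columns in first-appearance order: Q1, Q3, Q4, Q2; column 3 is Q4.
Long rows with region=East, quarter=Q4: 269 + 220 + 235 = 724.

724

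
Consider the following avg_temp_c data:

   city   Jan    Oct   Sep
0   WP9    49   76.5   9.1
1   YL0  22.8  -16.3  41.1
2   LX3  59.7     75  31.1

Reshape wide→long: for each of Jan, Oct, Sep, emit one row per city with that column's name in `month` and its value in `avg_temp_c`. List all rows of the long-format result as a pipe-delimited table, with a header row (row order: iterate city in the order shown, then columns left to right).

Each (city, column) pair becomes one row: 3 × 3 = 9 rows.
For example, (WP9, Jan) → avg_temp_c=49.

| city | month | avg_temp_c |
| WP9 | Jan | 49 |
| WP9 | Oct | 76.5 |
| WP9 | Sep | 9.1 |
| YL0 | Jan | 22.8 |
| YL0 | Oct | -16.3 |
| YL0 | Sep | 41.1 |
| LX3 | Jan | 59.7 |
| LX3 | Oct | 75 |
| LX3 | Sep | 31.1 |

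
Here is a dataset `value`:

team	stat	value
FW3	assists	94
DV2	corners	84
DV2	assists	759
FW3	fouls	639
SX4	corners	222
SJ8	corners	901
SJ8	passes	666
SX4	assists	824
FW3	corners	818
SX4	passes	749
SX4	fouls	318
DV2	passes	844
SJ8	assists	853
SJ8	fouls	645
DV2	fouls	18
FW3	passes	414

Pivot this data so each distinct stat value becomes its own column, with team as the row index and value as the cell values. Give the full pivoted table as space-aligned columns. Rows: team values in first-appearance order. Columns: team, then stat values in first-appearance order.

Columns: team plus the 4 distinct stat values (assists, corners, fouls, passes).
For example, row FW3 column assists takes value=94 from the long row (FW3, assists).

team  assists  corners  fouls  passes
FW3   94       818      639    414   
DV2   759      84       18     844   
SX4   824      222      318    749   
SJ8   853      901      645    666   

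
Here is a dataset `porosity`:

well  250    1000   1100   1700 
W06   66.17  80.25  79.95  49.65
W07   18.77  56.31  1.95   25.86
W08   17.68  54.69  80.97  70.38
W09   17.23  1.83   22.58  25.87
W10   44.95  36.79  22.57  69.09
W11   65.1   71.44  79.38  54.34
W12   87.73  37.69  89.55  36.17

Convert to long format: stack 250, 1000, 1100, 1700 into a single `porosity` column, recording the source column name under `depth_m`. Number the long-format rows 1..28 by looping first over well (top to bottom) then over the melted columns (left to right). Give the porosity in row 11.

80.97

28 rows total (7 × 4). Row 11: index ⌊(11-1)/4⌋ = 2 into well → W08; (11-1) mod 4 = 2 into the melted columns → 1100.
So row 11 is (W08, 1100, 80.97); porosity = 80.97.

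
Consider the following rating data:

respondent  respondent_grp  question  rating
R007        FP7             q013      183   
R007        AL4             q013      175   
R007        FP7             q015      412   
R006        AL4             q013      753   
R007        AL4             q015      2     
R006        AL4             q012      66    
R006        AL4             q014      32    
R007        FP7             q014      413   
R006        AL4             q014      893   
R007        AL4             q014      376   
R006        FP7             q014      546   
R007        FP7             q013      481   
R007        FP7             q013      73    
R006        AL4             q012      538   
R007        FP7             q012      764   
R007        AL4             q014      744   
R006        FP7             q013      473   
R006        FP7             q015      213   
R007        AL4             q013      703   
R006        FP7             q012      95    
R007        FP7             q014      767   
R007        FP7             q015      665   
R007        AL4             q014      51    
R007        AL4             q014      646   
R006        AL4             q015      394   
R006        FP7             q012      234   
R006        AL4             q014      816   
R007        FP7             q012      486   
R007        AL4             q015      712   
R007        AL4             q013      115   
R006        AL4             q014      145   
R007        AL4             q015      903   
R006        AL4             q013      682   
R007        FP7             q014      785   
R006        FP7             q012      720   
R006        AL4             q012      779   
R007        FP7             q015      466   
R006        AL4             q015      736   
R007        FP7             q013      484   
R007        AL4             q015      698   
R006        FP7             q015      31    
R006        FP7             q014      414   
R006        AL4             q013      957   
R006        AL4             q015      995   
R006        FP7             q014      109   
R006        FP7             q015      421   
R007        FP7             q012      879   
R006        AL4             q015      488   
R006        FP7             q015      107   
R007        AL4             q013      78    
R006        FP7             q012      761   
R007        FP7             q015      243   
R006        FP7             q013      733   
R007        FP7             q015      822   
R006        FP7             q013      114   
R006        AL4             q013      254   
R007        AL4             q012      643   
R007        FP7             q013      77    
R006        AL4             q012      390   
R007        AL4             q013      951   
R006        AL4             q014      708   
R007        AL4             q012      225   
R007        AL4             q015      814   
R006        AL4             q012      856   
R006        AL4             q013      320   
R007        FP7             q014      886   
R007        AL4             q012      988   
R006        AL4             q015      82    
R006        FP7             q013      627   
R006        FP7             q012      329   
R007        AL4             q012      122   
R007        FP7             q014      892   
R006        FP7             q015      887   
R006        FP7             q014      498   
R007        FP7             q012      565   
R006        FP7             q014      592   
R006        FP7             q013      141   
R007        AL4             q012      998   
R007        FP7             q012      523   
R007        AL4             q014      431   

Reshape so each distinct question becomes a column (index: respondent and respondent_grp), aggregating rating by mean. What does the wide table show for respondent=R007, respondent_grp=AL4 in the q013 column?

404.40

Rows with respondent=R007, respondent_grp=AL4 and question=q013: rating values are 175, 703, 115, 78, 951.
(175 + 703 + 115 + 78 + 951) / 5 = 404.40.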